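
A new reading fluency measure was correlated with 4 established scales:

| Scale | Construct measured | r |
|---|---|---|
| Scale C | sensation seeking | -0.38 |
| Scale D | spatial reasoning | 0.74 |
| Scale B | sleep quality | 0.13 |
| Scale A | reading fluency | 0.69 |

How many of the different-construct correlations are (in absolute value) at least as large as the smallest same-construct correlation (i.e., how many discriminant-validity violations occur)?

Convergent (same construct = reading fluency): Scale A.
Smallest convergent = 0.69. Discriminant |r|: 0.38, 0.74, 0.13; count ≥ 0.69 → 1.

1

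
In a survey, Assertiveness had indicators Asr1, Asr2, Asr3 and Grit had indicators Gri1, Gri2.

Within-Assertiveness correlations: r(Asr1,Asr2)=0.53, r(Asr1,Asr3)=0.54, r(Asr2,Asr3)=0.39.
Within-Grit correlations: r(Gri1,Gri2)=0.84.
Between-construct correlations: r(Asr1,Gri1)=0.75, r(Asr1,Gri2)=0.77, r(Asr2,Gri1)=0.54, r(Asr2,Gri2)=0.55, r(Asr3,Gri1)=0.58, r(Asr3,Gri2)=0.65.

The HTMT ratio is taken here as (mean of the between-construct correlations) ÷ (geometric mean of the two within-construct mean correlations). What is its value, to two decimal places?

1.00

Between-construct mean = 3.84/6 = 0.6400.
Mean within-Asr = 1.46/3 = 0.4867; mean within-Gri = 0.84/1 = 0.8400.
Geometric mean = √(0.4867 × 0.8400) = 0.6394.
HTMT = 0.6400 / 0.6394 = 1.00.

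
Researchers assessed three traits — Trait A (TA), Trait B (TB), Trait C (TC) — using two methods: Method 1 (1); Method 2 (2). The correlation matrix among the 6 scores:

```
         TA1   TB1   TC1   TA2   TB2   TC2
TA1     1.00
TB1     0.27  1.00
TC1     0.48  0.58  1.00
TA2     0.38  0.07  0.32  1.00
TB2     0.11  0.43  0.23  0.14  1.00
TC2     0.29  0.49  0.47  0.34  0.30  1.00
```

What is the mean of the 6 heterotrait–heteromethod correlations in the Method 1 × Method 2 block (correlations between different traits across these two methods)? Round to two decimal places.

HTHM values (method 1 × method 2): 0.11, 0.29, 0.07, 0.49, 0.32, 0.23; mean = 1.51/6 = 0.25.

0.25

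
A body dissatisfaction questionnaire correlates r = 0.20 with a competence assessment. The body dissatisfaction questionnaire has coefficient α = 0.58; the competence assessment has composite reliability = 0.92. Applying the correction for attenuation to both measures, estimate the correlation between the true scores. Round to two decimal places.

0.27

r_true = r_obs / √(r_xx · r_yy) = 0.20 / √(0.58 × 0.92) = 0.20 / √0.5336 = 0.20 / 0.7305 ≈ 0.27.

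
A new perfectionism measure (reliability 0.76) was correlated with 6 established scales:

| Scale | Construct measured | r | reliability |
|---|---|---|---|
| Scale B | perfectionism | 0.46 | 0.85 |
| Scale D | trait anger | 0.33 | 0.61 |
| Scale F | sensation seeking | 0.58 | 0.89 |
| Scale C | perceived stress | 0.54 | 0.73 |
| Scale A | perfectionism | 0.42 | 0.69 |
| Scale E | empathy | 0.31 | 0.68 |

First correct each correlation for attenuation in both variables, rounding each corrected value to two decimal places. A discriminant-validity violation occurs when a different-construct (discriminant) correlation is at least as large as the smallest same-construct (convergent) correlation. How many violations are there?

Disattenuated r (r / √(r_scale · r_new)):
  Scale B (conv): 0.46 / √(0.85·0.76) = 0.57
  Scale D (disc): 0.33 / √(0.61·0.76) = 0.48
  Scale F (disc): 0.58 / √(0.89·0.76) = 0.71
  Scale C (disc): 0.54 / √(0.73·0.76) = 0.72
  Scale A (conv): 0.42 / √(0.69·0.76) = 0.58
  Scale E (disc): 0.31 / √(0.68·0.76) = 0.43
Smallest convergent = 0.57. Discriminant values: 0.48, 0.71, 0.72, 0.43; count ≥ 0.57 → 2.

2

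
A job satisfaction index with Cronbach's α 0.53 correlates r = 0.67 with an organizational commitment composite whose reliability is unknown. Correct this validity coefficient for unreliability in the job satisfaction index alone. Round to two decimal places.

0.92

Single correction: r_c = r_obs / √r_xx = 0.67 / √0.53 = 0.67 / 0.7280 ≈ 0.92.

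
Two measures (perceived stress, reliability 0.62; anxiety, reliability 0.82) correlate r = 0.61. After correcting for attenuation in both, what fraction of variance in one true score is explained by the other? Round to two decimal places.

0.73

Disattenuated r = 0.61 / √(0.62 × 0.82) = 0.61 / 0.7130 = 0.8555.
Shared true-score variance = 0.8555² = 0.7319 ≈ 0.73.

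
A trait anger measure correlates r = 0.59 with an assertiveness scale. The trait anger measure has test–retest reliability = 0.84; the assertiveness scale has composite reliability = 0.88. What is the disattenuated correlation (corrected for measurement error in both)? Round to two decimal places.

r_true = r_obs / √(r_xx · r_yy) = 0.59 / √(0.84 × 0.88) = 0.59 / √0.7392 = 0.59 / 0.8598 ≈ 0.69.

0.69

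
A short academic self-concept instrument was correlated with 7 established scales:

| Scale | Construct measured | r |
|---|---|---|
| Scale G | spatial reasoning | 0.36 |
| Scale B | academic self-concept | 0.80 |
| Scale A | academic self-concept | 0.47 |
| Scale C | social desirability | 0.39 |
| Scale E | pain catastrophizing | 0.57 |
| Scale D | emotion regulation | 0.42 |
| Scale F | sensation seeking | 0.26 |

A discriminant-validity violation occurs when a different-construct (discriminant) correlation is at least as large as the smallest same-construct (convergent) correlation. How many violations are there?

Convergent (same construct = academic self-concept): Scale B, Scale A.
Smallest convergent = 0.47. Discriminant values: 0.36, 0.39, 0.57, 0.42, 0.26; count ≥ 0.47 → 1.

1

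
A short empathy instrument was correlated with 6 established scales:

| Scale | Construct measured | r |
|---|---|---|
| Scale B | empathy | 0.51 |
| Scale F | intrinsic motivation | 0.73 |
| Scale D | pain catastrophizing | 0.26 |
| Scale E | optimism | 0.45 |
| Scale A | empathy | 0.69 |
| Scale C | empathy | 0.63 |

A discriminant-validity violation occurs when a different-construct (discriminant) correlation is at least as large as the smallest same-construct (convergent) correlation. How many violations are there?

Convergent (same construct = empathy): Scale B, Scale A, Scale C.
Smallest convergent = 0.51. Discriminant values: 0.73, 0.26, 0.45; count ≥ 0.51 → 1.

1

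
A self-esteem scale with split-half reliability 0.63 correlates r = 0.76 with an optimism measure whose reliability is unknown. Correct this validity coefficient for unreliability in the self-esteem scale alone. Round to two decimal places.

0.96

Single correction: r_c = r_obs / √r_xx = 0.76 / √0.63 = 0.76 / 0.7937 ≈ 0.96.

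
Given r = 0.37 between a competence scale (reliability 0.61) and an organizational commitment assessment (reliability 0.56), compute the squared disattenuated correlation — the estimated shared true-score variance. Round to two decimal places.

Disattenuated r = 0.37 / √(0.61 × 0.56) = 0.37 / 0.5845 = 0.6330.
Shared true-score variance = 0.6330² = 0.4007 ≈ 0.40.

0.40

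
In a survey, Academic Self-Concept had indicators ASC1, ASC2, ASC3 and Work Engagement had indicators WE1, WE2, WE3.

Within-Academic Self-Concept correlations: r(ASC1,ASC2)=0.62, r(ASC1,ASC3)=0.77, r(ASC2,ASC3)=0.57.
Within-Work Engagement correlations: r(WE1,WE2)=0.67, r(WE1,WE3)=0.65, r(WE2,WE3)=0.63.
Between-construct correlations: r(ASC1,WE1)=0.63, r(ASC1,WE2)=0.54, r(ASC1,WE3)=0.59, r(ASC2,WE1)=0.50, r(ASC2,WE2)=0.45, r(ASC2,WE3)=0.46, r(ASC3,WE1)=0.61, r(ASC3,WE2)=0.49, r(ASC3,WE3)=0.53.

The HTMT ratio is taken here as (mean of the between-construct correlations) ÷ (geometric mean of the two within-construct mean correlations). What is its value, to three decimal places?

Mean heterotrait r = 4.80/9 = 0.5333.
Mean within-ASC = 1.96/3 = 0.6533; mean within-WE = 1.95/3 = 0.6500.
Geometric mean = √(0.6533 × 0.6500) = 0.6516.
HTMT = 0.5333 / 0.6516 = 0.818.

0.818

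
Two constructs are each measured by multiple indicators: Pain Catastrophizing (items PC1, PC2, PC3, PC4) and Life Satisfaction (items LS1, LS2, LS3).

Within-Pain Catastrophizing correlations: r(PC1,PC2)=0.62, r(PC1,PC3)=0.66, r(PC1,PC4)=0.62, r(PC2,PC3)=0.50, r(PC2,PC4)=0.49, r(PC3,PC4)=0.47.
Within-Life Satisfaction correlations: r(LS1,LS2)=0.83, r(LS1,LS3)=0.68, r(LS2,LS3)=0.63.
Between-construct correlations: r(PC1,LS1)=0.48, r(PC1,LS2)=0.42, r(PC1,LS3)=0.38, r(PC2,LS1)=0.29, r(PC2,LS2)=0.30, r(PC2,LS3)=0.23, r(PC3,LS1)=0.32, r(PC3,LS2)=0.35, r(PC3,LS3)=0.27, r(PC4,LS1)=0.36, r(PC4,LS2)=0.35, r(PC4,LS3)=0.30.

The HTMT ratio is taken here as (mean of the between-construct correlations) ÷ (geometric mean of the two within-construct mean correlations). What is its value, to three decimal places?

0.534

Mean between = 4.05/12 = 0.3375.
Mean within-PC = 3.36/6 = 0.5600; mean within-LS = 2.14/3 = 0.7133.
Geometric mean = √(0.5600 × 0.7133) = 0.6320.
HTMT = 0.3375 / 0.6320 = 0.534.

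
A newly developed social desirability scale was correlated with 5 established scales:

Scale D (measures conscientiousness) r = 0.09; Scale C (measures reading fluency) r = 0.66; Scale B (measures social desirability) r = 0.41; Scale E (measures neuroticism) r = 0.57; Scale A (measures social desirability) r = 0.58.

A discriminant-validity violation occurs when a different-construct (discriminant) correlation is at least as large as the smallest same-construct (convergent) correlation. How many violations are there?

Convergent (same construct = social desirability): Scale B, Scale A.
Smallest convergent = 0.41. Discriminant values: 0.09, 0.66, 0.57; count ≥ 0.41 → 2.

2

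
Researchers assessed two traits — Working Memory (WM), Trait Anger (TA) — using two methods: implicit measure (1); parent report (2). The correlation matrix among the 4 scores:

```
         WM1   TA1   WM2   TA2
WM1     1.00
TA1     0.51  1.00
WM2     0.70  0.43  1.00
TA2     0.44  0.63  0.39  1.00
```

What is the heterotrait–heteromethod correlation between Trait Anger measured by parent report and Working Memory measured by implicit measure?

0.44

Different traits and methods: r(TA2, WM1) = 0.44.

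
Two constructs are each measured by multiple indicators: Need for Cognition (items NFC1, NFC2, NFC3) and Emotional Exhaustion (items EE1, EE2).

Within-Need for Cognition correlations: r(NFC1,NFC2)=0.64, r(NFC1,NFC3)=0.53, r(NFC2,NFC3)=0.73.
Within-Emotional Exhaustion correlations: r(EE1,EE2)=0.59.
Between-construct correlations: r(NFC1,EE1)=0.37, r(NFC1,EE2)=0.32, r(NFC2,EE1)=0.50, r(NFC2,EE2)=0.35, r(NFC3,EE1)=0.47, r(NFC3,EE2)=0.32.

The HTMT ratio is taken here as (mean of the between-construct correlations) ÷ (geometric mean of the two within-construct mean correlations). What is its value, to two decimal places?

Mean heterotrait r = 2.33/6 = 0.3883.
Mean within-NFC = 1.90/3 = 0.6333; mean within-EE = 0.59/1 = 0.5900.
Geometric mean = √(0.6333 × 0.5900) = 0.6113.
HTMT = 0.3883 / 0.6113 = 0.64.

0.64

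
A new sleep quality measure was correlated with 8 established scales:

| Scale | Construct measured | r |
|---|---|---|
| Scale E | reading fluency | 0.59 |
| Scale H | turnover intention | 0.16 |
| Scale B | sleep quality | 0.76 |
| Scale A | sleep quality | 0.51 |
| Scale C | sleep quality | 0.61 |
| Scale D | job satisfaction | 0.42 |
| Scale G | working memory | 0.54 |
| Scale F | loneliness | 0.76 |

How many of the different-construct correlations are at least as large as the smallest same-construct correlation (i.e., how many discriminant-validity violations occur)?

Convergent (same construct = sleep quality): Scale B, Scale A, Scale C.
Smallest convergent = 0.51. Discriminant values: 0.59, 0.16, 0.42, 0.54, 0.76; count ≥ 0.51 → 3.

3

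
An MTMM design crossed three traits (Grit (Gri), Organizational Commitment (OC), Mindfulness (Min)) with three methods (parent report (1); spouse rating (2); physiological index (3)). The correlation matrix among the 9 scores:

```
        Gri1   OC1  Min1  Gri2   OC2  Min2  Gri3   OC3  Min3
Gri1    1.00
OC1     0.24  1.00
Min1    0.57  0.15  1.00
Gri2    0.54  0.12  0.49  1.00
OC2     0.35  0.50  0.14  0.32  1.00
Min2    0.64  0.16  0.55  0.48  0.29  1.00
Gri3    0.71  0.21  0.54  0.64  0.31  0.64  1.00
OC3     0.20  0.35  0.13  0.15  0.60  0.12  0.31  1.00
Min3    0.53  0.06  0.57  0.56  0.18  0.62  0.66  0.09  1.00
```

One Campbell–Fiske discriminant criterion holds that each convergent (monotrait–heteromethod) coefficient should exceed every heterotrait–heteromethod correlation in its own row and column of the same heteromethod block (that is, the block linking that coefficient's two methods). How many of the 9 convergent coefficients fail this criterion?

Convergent coefficients and their comparison sets:
Gri (methods 1·2): 0.54 vs {0.35, 0.12, 0.64, 0.49} → fail.
Gri (methods 1·3): 0.71 vs {0.20, 0.21, 0.53, 0.54} → pass.
Gri (methods 2·3): 0.64 vs {0.15, 0.31, 0.56, 0.64} → fail.
OC (methods 1·2): 0.50 vs {0.12, 0.35, 0.16, 0.14} → pass.
OC (methods 1·3): 0.35 vs {0.21, 0.20, 0.06, 0.13} → pass.
OC (methods 2·3): 0.60 vs {0.31, 0.15, 0.18, 0.12} → pass.
Min (methods 1·2): 0.55 vs {0.49, 0.64, 0.14, 0.16} → fail.
Min (methods 1·3): 0.57 vs {0.54, 0.53, 0.13, 0.06} → pass.
Min (methods 2·3): 0.62 vs {0.64, 0.56, 0.12, 0.18} → fail.
4 of 9 fail.

4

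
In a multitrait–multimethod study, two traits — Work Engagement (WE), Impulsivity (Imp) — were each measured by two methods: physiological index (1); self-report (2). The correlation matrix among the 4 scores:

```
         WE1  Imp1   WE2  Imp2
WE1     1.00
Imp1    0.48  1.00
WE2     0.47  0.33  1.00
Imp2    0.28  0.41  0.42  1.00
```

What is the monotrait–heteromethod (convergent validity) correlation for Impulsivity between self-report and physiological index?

Same trait (Imp), different methods: r(Imp2, Imp1) = 0.41.

0.41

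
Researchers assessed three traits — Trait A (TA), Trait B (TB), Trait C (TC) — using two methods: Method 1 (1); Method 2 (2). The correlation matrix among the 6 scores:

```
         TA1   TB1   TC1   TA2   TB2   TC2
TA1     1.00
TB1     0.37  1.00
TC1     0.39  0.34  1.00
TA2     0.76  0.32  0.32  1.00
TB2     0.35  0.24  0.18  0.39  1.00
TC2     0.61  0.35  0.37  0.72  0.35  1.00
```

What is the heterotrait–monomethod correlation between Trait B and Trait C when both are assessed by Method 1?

Different traits, same method: r(TB1, TC1) = 0.34.

0.34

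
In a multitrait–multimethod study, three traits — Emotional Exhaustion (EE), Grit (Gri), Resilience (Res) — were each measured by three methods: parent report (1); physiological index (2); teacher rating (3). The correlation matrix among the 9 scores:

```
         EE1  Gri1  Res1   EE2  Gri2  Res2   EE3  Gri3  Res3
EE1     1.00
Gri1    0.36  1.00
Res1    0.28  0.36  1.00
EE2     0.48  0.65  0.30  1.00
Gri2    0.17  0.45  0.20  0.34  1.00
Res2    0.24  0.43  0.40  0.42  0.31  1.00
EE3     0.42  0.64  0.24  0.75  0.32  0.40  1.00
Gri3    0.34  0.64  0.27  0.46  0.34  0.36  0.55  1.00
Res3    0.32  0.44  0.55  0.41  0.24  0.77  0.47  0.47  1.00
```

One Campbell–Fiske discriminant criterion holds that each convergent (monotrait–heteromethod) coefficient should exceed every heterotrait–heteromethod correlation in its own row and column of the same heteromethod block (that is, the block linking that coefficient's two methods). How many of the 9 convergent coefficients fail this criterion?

Checking each validity diagonal entry against its comparison values:
EE (methods 1·2): 0.48 vs {0.17, 0.65, 0.24, 0.30} → fail.
EE (methods 1·3): 0.42 vs {0.34, 0.64, 0.32, 0.24} → fail.
EE (methods 2·3): 0.75 vs {0.46, 0.32, 0.41, 0.40} → pass.
Gri (methods 1·2): 0.45 vs {0.65, 0.17, 0.43, 0.20} → fail.
Gri (methods 1·3): 0.64 vs {0.64, 0.34, 0.44, 0.27} → fail.
Gri (methods 2·3): 0.34 vs {0.32, 0.46, 0.24, 0.36} → fail.
Res (methods 1·2): 0.40 vs {0.30, 0.24, 0.20, 0.43} → fail.
Res (methods 1·3): 0.55 vs {0.24, 0.32, 0.27, 0.44} → pass.
Res (methods 2·3): 0.77 vs {0.40, 0.41, 0.36, 0.24} → pass.
6 of 9 fail.

6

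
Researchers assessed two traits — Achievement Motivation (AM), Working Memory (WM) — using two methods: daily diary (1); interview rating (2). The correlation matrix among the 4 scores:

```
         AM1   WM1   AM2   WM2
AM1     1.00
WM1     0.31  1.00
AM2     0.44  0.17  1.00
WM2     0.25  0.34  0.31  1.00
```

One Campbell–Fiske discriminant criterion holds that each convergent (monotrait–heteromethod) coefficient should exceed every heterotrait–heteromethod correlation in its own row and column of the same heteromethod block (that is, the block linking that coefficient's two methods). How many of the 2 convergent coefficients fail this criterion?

Convergent coefficients and their comparison sets:
AM (methods 1·2): 0.44 vs {0.25, 0.17} → pass.
WM (methods 1·2): 0.34 vs {0.17, 0.25} → pass.
0 of 2 fail.

0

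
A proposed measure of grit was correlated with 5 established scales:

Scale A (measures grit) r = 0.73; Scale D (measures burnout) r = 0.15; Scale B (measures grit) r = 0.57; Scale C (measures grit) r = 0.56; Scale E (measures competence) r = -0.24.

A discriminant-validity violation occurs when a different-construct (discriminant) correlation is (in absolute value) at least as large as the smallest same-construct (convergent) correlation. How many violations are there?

0

Convergent (same construct = grit): Scale A, Scale B, Scale C.
Smallest convergent = 0.56. Discriminant |r|: 0.15, 0.24; count ≥ 0.56 → 0.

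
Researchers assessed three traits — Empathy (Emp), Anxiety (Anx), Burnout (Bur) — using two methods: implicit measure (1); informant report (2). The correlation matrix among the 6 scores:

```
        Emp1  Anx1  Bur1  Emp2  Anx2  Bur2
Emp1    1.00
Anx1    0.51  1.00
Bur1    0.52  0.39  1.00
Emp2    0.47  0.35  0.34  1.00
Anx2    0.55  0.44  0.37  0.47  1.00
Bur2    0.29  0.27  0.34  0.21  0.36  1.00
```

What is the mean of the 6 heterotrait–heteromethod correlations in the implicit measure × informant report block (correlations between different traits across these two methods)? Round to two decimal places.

HTHM values (method 1 × method 2): 0.55, 0.29, 0.35, 0.27, 0.34, 0.37; mean = 2.17/6 = 0.36.

0.36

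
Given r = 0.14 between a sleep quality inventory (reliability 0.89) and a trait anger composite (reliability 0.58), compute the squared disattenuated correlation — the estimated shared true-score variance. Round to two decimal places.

Disattenuated r = 0.14 / √(0.89 × 0.58) = 0.14 / 0.7185 = 0.1949.
Shared true-score variance = 0.1949² = 0.0380 ≈ 0.04.

0.04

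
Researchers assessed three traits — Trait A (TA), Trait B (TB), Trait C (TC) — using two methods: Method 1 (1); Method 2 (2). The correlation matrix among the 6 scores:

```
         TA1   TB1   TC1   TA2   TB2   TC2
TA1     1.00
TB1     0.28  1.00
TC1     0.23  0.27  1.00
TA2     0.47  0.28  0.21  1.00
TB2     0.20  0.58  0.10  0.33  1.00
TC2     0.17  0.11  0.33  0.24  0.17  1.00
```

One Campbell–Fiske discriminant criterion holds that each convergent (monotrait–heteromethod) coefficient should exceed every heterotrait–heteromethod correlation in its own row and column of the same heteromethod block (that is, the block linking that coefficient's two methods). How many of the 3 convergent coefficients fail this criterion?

0

Each convergent coefficient versus the relevant comparison correlations:
TA (methods 1·2): 0.47 vs {0.20, 0.28, 0.17, 0.21} → pass.
TB (methods 1·2): 0.58 vs {0.28, 0.20, 0.11, 0.10} → pass.
TC (methods 1·2): 0.33 vs {0.21, 0.17, 0.10, 0.11} → pass.
0 of 3 fail.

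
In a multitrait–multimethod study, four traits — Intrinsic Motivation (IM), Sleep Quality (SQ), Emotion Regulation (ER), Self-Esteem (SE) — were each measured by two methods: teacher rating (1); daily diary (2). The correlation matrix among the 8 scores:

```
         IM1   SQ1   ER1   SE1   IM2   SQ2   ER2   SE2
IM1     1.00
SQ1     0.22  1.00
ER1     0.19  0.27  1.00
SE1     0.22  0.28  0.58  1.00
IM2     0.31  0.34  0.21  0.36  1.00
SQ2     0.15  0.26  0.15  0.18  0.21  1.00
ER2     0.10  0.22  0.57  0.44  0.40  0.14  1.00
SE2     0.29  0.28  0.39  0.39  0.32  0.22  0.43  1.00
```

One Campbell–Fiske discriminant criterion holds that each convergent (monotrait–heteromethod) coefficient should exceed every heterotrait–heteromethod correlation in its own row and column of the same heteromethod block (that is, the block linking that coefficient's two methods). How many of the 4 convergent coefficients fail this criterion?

Each convergent coefficient versus the relevant comparison correlations:
IM (methods 1·2): 0.31 vs {0.15, 0.34, 0.10, 0.21, 0.29, 0.36} → fail.
SQ (methods 1·2): 0.26 vs {0.34, 0.15, 0.22, 0.15, 0.28, 0.18} → fail.
ER (methods 1·2): 0.57 vs {0.21, 0.10, 0.15, 0.22, 0.39, 0.44} → pass.
SE (methods 1·2): 0.39 vs {0.36, 0.29, 0.18, 0.28, 0.44, 0.39} → fail.
3 of 4 fail.

3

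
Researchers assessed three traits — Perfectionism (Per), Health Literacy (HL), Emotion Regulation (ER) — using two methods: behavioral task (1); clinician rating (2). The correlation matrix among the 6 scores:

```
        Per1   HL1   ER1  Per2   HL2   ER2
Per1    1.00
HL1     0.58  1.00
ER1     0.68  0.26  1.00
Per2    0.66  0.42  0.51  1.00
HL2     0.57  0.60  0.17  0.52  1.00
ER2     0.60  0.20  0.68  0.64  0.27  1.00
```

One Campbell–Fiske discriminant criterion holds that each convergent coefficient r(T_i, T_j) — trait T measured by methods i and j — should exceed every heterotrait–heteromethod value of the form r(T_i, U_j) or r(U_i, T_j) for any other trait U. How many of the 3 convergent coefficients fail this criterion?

0

Convergent coefficients and their comparison sets:
Per (methods 1·2): 0.66 vs {0.57, 0.42, 0.60, 0.51} → pass.
HL (methods 1·2): 0.60 vs {0.42, 0.57, 0.20, 0.17} → pass.
ER (methods 1·2): 0.68 vs {0.51, 0.60, 0.17, 0.20} → pass.
0 of 3 fail.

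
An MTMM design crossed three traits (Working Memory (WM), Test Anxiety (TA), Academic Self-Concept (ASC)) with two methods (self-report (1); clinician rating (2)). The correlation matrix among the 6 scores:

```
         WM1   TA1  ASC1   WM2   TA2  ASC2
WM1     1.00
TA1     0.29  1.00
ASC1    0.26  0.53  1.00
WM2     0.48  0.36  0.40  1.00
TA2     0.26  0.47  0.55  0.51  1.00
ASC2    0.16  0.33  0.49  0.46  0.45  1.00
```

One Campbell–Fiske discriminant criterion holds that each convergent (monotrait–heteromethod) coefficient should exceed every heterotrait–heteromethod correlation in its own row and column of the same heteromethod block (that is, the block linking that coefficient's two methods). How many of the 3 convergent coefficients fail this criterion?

2

Convergent coefficients and their comparison sets:
WM (methods 1·2): 0.48 vs {0.26, 0.36, 0.16, 0.40} → pass.
TA (methods 1·2): 0.47 vs {0.36, 0.26, 0.33, 0.55} → fail.
ASC (methods 1·2): 0.49 vs {0.40, 0.16, 0.55, 0.33} → fail.
2 of 3 fail.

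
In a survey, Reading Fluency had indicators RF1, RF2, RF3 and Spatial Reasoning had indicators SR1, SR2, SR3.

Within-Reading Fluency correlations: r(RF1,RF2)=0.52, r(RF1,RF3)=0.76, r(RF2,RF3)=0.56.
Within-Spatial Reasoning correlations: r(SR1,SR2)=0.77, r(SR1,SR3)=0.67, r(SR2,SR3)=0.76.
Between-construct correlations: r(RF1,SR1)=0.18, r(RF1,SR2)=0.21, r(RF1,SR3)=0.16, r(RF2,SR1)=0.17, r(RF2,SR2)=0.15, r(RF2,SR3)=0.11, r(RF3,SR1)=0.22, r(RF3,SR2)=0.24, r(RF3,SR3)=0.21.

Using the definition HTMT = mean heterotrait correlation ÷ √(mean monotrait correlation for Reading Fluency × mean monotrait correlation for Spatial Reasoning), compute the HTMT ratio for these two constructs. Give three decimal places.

Mean between = 1.65/9 = 0.1833.
Mean within-RF = 1.84/3 = 0.6133; mean within-SR = 2.20/3 = 0.7333.
Geometric mean = √(0.6133 × 0.7333) = 0.6706.
HTMT = 0.1833 / 0.6706 = 0.273.

0.273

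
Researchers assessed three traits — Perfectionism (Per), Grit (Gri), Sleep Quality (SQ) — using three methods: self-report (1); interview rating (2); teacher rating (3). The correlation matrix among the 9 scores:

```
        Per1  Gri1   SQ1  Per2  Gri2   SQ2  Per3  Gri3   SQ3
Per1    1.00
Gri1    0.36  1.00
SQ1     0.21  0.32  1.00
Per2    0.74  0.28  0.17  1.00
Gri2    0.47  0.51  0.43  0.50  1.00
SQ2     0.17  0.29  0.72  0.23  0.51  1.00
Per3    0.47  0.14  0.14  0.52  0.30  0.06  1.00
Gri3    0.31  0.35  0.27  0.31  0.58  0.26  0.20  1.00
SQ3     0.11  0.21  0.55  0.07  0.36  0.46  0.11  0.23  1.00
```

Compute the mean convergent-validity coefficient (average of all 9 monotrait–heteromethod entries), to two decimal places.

0.54

Convergent values: 0.74, 0.47, 0.52, 0.51, 0.35, 0.58, 0.72, 0.55, 0.46; mean = 4.90/9 = 0.54.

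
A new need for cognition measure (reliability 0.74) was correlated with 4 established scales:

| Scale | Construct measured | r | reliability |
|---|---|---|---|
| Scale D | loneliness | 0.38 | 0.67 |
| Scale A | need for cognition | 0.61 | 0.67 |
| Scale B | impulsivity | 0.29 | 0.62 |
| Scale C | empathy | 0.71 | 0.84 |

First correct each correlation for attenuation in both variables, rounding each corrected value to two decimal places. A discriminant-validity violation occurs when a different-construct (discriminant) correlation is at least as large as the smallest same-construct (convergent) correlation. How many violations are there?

Disattenuated r (r / √(r_scale · r_new)):
  Scale D (disc): 0.38 / √(0.67·0.74) = 0.54
  Scale A (conv): 0.61 / √(0.67·0.74) = 0.87
  Scale B (disc): 0.29 / √(0.62·0.74) = 0.43
  Scale C (disc): 0.71 / √(0.84·0.74) = 0.90
Smallest convergent = 0.87. Discriminant values: 0.54, 0.43, 0.90; count ≥ 0.87 → 1.

1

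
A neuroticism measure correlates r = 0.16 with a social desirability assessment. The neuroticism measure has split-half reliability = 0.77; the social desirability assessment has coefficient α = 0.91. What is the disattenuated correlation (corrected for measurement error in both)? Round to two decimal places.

r_true = r_obs / √(r_xx · r_yy) = 0.16 / √(0.77 × 0.91) = 0.16 / √0.7007 = 0.16 / 0.8371 ≈ 0.19.

0.19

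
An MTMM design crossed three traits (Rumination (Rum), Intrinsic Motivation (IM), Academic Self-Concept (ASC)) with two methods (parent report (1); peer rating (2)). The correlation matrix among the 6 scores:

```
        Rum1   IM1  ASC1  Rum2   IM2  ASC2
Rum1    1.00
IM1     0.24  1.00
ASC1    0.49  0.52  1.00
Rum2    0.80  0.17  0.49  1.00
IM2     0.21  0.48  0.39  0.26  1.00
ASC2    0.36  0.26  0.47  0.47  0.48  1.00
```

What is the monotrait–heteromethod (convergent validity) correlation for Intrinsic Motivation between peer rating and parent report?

0.48

Same trait (IM), different methods: r(IM2, IM1) = 0.48.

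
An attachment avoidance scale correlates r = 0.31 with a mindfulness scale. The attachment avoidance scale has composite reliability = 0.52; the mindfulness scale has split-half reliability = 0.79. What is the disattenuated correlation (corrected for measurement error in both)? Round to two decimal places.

0.48

r_true = r_obs / √(r_xx · r_yy) = 0.31 / √(0.52 × 0.79) = 0.31 / √0.4108 = 0.31 / 0.6409 ≈ 0.48.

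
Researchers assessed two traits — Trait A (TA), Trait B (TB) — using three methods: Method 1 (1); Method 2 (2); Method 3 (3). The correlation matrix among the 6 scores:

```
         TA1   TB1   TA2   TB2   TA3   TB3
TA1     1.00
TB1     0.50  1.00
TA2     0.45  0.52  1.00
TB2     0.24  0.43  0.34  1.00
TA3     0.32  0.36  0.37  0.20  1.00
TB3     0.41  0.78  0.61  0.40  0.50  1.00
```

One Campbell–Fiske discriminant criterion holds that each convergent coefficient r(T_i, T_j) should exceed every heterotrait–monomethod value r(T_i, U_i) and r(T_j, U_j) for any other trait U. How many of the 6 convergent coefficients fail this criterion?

5

Convergent coefficients and their comparison sets:
TA (methods 1·2): 0.45 vs {0.50, 0.34} → fail.
TA (methods 1·3): 0.32 vs {0.50, 0.50} → fail.
TA (methods 2·3): 0.37 vs {0.34, 0.50} → fail.
TB (methods 1·2): 0.43 vs {0.50, 0.34} → fail.
TB (methods 1·3): 0.78 vs {0.50, 0.50} → pass.
TB (methods 2·3): 0.40 vs {0.34, 0.50} → fail.
5 of 6 fail.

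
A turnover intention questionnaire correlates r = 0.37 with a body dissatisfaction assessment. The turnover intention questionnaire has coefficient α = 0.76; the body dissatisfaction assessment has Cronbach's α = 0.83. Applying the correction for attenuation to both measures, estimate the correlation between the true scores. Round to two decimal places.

0.47

r_true = r_obs / √(r_xx · r_yy) = 0.37 / √(0.76 × 0.83) = 0.37 / √0.6308 = 0.37 / 0.7942 ≈ 0.47.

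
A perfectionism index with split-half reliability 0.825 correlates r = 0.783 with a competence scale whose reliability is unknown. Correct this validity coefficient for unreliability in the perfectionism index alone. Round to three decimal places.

0.862

Single correction: r_c = r_obs / √r_xx = 0.783 / √0.825 = 0.783 / 0.9083 ≈ 0.862.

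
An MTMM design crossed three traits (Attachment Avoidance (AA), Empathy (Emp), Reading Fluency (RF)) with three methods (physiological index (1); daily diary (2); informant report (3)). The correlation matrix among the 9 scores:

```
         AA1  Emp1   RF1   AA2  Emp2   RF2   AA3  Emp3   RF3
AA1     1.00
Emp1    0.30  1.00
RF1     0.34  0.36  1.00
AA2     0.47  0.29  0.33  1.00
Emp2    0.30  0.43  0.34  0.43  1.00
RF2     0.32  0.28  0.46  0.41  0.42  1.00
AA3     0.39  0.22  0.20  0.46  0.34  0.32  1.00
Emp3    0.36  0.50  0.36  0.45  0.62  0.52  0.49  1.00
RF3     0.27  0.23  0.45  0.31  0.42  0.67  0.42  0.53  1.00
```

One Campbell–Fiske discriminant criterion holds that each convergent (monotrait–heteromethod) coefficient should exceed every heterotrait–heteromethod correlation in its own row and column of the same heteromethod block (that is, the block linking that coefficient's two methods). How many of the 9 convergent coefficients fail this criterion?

0

Each convergent coefficient versus the relevant comparison correlations:
AA (methods 1·2): 0.47 vs {0.30, 0.29, 0.32, 0.33} → pass.
AA (methods 1·3): 0.39 vs {0.36, 0.22, 0.27, 0.20} → pass.
AA (methods 2·3): 0.46 vs {0.45, 0.34, 0.31, 0.32} → pass.
Emp (methods 1·2): 0.43 vs {0.29, 0.30, 0.28, 0.34} → pass.
Emp (methods 1·3): 0.50 vs {0.22, 0.36, 0.23, 0.36} → pass.
Emp (methods 2·3): 0.62 vs {0.34, 0.45, 0.42, 0.52} → pass.
RF (methods 1·2): 0.46 vs {0.33, 0.32, 0.34, 0.28} → pass.
RF (methods 1·3): 0.45 vs {0.20, 0.27, 0.36, 0.23} → pass.
RF (methods 2·3): 0.67 vs {0.32, 0.31, 0.52, 0.42} → pass.
0 of 9 fail.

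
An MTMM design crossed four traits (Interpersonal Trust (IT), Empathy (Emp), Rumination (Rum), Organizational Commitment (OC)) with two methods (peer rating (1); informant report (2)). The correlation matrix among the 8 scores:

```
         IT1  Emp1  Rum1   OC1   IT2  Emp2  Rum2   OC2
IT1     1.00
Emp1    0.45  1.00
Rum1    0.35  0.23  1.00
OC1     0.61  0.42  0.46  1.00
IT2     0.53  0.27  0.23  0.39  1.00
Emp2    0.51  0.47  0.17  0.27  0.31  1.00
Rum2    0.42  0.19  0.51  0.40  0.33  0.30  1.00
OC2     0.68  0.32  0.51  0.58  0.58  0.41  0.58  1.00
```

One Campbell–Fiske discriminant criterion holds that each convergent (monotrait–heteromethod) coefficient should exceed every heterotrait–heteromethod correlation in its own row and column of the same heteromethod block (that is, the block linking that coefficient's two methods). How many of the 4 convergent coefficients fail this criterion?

4

Convergent coefficients and their comparison sets:
IT (methods 1·2): 0.53 vs {0.51, 0.27, 0.42, 0.23, 0.68, 0.39} → fail.
Emp (methods 1·2): 0.47 vs {0.27, 0.51, 0.19, 0.17, 0.32, 0.27} → fail.
Rum (methods 1·2): 0.51 vs {0.23, 0.42, 0.17, 0.19, 0.51, 0.40} → fail.
OC (methods 1·2): 0.58 vs {0.39, 0.68, 0.27, 0.32, 0.40, 0.51} → fail.
4 of 4 fail.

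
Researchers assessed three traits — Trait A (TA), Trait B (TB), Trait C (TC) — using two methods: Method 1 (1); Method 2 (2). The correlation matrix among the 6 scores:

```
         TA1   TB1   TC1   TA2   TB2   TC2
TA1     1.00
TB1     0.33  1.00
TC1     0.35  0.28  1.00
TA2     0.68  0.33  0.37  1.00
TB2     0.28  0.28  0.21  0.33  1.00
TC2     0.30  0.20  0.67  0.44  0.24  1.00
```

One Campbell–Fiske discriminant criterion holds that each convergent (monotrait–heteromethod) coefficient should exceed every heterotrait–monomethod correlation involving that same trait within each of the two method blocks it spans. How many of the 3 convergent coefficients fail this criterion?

1

Checking each validity diagonal entry against its comparison values:
TA (methods 1·2): 0.68 vs {0.33, 0.33, 0.35, 0.44} → pass.
TB (methods 1·2): 0.28 vs {0.33, 0.33, 0.28, 0.24} → fail.
TC (methods 1·2): 0.67 vs {0.35, 0.44, 0.28, 0.24} → pass.
1 of 3 fail.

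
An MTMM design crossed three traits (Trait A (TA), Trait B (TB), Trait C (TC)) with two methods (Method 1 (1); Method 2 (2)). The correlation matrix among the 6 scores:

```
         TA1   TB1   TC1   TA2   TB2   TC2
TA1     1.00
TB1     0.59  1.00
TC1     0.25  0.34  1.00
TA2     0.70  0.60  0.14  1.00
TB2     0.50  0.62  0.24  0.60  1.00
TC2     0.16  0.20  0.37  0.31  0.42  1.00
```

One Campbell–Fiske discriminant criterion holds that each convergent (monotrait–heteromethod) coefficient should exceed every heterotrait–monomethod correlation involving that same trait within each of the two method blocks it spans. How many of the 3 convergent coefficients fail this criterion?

1

Each convergent coefficient versus the relevant comparison correlations:
TA (methods 1·2): 0.70 vs {0.59, 0.60, 0.25, 0.31} → pass.
TB (methods 1·2): 0.62 vs {0.59, 0.60, 0.34, 0.42} → pass.
TC (methods 1·2): 0.37 vs {0.25, 0.31, 0.34, 0.42} → fail.
1 of 3 fail.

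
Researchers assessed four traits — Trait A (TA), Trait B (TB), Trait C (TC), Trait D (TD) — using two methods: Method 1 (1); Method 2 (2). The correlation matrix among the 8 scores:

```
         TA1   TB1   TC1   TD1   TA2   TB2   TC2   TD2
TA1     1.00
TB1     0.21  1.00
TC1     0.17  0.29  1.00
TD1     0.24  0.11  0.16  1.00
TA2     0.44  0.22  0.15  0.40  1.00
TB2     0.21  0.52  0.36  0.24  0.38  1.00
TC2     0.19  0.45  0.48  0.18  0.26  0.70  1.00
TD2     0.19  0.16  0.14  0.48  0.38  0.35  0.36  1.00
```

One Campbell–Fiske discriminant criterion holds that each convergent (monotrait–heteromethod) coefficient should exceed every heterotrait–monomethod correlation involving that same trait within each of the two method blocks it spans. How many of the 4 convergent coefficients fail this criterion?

2

Each convergent coefficient versus the relevant comparison correlations:
TA (methods 1·2): 0.44 vs {0.21, 0.38, 0.17, 0.26, 0.24, 0.38} → pass.
TB (methods 1·2): 0.52 vs {0.21, 0.38, 0.29, 0.70, 0.11, 0.35} → fail.
TC (methods 1·2): 0.48 vs {0.17, 0.26, 0.29, 0.70, 0.16, 0.36} → fail.
TD (methods 1·2): 0.48 vs {0.24, 0.38, 0.11, 0.35, 0.16, 0.36} → pass.
2 of 4 fail.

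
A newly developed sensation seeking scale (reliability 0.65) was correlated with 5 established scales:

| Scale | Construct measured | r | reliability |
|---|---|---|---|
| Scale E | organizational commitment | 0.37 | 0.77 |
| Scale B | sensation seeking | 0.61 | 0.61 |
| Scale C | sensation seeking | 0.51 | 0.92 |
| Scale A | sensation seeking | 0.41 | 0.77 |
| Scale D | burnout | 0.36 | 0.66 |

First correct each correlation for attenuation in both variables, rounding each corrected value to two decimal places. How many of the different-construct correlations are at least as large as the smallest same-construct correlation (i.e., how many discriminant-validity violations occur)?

0

Disattenuated r (r / √(r_scale · r_new)):
  Scale E (disc): 0.37 / √(0.77·0.65) = 0.52
  Scale B (conv): 0.61 / √(0.61·0.65) = 0.97
  Scale C (conv): 0.51 / √(0.92·0.65) = 0.66
  Scale A (conv): 0.41 / √(0.77·0.65) = 0.58
  Scale D (disc): 0.36 / √(0.66·0.65) = 0.55
Smallest convergent = 0.58. Discriminant values: 0.52, 0.55; count ≥ 0.58 → 0.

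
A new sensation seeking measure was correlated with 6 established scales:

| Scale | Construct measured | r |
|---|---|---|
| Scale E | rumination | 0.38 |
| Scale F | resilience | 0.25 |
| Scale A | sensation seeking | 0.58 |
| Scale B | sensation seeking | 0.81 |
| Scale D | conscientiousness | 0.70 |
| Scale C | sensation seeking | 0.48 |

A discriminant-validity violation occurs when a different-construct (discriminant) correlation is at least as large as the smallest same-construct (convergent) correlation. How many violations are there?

Convergent (same construct = sensation seeking): Scale A, Scale B, Scale C.
Smallest convergent = 0.48. Discriminant values: 0.38, 0.25, 0.70; count ≥ 0.48 → 1.

1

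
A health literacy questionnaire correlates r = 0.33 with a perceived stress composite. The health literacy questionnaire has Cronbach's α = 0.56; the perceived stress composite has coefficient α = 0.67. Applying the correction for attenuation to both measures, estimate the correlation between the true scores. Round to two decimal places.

0.54

r_true = r_obs / √(r_xx · r_yy) = 0.33 / √(0.56 × 0.67) = 0.33 / √0.3752 = 0.33 / 0.6125 ≈ 0.54.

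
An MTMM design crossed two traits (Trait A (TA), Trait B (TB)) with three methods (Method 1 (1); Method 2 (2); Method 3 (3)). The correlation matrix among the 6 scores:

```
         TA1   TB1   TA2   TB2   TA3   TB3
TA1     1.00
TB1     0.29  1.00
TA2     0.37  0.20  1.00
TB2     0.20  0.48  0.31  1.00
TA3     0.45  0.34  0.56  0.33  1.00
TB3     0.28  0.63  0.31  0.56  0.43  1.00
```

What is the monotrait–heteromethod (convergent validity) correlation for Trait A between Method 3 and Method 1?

Same trait (TA), different methods: r(TA3, TA1) = 0.45.

0.45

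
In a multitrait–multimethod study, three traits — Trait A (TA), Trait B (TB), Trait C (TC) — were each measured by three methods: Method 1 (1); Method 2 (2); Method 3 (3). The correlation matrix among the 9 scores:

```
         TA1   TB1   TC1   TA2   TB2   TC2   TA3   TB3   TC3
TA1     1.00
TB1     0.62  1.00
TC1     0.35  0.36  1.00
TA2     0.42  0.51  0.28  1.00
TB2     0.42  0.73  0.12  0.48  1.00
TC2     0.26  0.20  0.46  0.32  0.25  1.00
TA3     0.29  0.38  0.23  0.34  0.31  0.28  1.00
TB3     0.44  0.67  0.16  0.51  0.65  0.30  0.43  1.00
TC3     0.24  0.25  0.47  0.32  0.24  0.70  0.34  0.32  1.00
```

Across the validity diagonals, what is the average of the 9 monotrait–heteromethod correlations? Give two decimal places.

Convergent values: 0.42, 0.29, 0.34, 0.73, 0.67, 0.65, 0.46, 0.47, 0.70; mean = 4.73/9 = 0.53.

0.53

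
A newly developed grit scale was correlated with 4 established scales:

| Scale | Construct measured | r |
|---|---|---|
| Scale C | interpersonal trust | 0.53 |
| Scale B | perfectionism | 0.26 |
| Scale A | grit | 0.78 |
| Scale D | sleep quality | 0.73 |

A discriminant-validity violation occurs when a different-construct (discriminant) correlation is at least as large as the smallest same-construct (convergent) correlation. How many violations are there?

Convergent (same construct = grit): Scale A.
Smallest convergent = 0.78. Discriminant values: 0.53, 0.26, 0.73; count ≥ 0.78 → 0.

0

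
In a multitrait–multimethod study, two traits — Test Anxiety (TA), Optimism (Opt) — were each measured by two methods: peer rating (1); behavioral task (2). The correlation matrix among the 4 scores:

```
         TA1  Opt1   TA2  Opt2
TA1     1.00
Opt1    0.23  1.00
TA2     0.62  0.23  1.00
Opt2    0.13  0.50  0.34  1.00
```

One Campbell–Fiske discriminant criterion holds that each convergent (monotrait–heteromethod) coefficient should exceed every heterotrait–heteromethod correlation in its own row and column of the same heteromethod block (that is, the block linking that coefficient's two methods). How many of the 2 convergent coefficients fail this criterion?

Convergent coefficients and their comparison sets:
TA (methods 1·2): 0.62 vs {0.13, 0.23} → pass.
Opt (methods 1·2): 0.50 vs {0.23, 0.13} → pass.
0 of 2 fail.

0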